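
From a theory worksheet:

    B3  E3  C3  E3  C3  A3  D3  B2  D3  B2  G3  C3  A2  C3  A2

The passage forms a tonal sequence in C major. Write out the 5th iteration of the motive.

Taking 5-note groups, the heads are B3, A3, G3: the pattern moves down a 2nd.
Carrying on: F3 → E3.
From E3 the diatonic shape gives E3 A2 F2 A2 F2.

E3 A2 F2 A2 F2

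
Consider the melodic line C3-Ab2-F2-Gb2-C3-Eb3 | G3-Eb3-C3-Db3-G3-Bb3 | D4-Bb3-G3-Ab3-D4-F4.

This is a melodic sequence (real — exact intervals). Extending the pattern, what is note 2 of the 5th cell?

C5

The unit is 6 notes. Position-2 pitches of the 3 shown cells: Ab2, Eb3, Bb3.
Each moves up a 5th. Continuing: F4 → C5.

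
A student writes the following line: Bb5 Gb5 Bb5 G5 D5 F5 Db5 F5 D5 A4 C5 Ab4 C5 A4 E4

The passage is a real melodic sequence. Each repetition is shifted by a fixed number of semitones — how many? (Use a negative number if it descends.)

-5

With a 5-note motive the entries are Bb5, F5, C5, each down a 4th from the previous.
Bb5 to F5 spans -5 semitones.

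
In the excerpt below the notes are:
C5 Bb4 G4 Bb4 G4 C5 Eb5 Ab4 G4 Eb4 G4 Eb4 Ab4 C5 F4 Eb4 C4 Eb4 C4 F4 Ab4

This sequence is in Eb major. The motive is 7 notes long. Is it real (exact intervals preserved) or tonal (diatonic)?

Every note is diatonic to Eb major.
Cell 1 has -2 semitones from note 1 to 2, but cell 2 has -1 — the interval quality changes while the contour stays the same, which is the hallmark of a tonal sequence.

tonal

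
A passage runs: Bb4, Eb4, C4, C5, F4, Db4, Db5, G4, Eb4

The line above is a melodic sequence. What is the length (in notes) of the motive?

There are 9 notes; a 3-note unit gives 3 cells:
Bb4 Eb4 C4 | C5 F4 Db4 | Db5 G4 Eb4
Every group is a transposition up a 2nd of the one before; no shorter unit works.

3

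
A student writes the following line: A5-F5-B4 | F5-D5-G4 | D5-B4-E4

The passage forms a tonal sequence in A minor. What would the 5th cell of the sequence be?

Taking 3-note groups, the heads are A5, F5, D5: the pattern moves down a 3rd.
Extending down a 3rd: B4 → G4.
From G4 the diatonic shape gives G4 E4 A3.

G4 E4 A3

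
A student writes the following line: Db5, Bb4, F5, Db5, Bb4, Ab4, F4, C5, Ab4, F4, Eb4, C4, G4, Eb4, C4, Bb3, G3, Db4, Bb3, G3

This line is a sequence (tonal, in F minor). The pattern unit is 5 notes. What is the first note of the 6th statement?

Taking 5-note groups, the heads are Db5, Ab4, Eb4, Bb3: the pattern moves down a 4th.
Extending the heads down a 4th: F3 → C3.

C3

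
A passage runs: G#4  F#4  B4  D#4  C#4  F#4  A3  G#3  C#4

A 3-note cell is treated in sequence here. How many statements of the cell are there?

3

9 notes in groups of 3 gives 9/3 = 3 statements.
Starts: G#4, D#4, A3 — each down a 4th.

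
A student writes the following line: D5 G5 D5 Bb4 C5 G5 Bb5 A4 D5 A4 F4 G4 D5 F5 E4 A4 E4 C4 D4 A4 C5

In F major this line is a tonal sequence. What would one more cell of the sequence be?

With a 7-note motive the entries are D5, A4, E4, each down a 4th from the previous.
Statement 4 starts on Bb3 and keeps the same diatonic contour: Bb3 E4 Bb3 G3 A3 E4 G4.

Bb3 E4 Bb3 G3 A3 E4 G4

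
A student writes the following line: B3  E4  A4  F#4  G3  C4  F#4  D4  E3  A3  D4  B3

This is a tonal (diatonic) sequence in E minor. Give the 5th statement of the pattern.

Taking 4-note groups, the heads are B3, G3, E3: the pattern moves down a 3rd.
Continuing the starts: C3 → A2.
So cell 5 is A2 D3 G3 E3.

A2 D3 G3 E3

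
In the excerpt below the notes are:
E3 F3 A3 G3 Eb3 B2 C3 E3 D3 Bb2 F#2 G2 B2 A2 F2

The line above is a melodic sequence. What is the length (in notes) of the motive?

There are 15 notes; a 5-note unit gives 3 cells:
E3 F3 A3 G3 Eb3 | B2 C3 E3 D3 Bb2 | F#2 G2 B2 A2 F2
That's a consistent down a 4th shift per cell, and no other grouping gives one.

5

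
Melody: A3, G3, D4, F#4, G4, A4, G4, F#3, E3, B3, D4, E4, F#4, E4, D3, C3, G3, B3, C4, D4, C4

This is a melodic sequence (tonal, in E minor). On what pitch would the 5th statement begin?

Taking 7-note groups, the heads are A3, F#3, D3: the pattern moves down a 3rd.
Continuing: B2 → G2. Statement 5 starts on G2.

G2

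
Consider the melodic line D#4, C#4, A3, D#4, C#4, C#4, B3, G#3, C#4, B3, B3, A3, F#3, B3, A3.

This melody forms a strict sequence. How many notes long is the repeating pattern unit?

5

There are 15 notes; a 5-note unit gives 3 cells:
D#4 C#4 A3 D#4 C#4 | C#4 B3 G#3 C#4 B3 | B3 A3 F#3 B3 A3
That's a consistent down a 2nd shift per cell, and no other grouping gives one.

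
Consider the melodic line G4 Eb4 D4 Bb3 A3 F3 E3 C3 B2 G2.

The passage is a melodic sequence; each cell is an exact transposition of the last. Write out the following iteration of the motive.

F#2 D2

With a 2-note motive the entries are G4, D4, A3, E3, B2, each down a 4th from the previous.
Statement 6 starts on F#2 and keeps the same exact contour: F#2 D2.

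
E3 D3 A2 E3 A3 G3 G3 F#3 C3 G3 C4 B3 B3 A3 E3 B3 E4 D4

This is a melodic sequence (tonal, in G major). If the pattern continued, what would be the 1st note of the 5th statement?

F#4

Grouping in 6s, the 1st note of each cell is E3, G3, B3.
Each moves up a 3rd. Continuing: D4 → F#4.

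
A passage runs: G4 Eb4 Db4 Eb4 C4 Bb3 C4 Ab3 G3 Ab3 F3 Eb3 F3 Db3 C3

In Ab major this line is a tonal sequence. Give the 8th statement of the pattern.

G2 Eb2 Db2

With a 3-note motive the entries are G4, Eb4, C4, Ab3, F3, each down a 3rd from the previous.
Continuing the starts: Db3 → Bb2 → G2.
From G2 the diatonic shape gives G2 Eb2 Db2.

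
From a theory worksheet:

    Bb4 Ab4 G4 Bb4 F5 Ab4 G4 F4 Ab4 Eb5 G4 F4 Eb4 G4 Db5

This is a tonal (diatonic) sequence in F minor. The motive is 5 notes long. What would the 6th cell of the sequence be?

The 5-note cells begin on Bb4, Ab4, G4 — each down a 2nd from the last.
Extending down a 2nd: F4 → Eb4 → Db4.
Statement 6 starts on Db4 and keeps the same diatonic contour: Db4 C4 Bb3 Db4 Ab4.

Db4 C4 Bb3 Db4 Ab4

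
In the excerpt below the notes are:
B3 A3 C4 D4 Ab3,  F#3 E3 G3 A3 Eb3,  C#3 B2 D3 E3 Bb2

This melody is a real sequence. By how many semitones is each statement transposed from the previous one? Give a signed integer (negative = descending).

-5

The 5-note cells begin on B3, F#3, C#3 — each down a 4th from the last.
B3 to F#3 spans -5 semitones.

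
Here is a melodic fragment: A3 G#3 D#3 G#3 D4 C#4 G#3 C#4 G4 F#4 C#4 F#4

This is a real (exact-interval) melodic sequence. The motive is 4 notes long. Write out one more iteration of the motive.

Taking 4-note groups, the heads are A3, D4, G4: the pattern moves up a 4th.
From C5 the exact shape gives C5 B4 F#4 B4.

C5 B4 F#4 B4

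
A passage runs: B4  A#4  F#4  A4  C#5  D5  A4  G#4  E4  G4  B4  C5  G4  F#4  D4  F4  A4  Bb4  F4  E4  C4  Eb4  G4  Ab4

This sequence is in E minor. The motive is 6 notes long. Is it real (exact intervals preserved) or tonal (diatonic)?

Each cell has the same semitone pattern (-1, -4, 3, 4, 1) — intervals are preserved exactly.
And A#4 lies outside E minor, so the sequence is real rather than tonal.

real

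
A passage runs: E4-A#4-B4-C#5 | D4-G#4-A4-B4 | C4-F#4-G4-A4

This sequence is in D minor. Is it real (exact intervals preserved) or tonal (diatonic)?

real

Each cell has the same semitone pattern (6, 1, 2) — intervals are preserved exactly.
And B4 lies outside D minor, so the sequence is real rather than tonal.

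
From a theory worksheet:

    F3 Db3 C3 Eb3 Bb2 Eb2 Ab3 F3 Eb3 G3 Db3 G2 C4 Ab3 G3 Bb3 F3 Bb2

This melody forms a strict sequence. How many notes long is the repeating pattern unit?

6

Try groups of 6 (3 cells in 18 notes):
F3 Db3 C3 Eb3 Bb2 Eb2 | Ab3 F3 Eb3 G3 Db3 G2 | C4 Ab3 G3 Bb3 F3 Bb2
That's a consistent up a 3rd shift per cell, and no other grouping gives one.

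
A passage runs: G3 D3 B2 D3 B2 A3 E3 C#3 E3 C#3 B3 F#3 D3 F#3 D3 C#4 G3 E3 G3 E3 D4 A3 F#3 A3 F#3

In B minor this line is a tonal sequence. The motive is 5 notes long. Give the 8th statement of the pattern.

Unit = 5 notes; the statements start on G3, A3, B3, C#4, D4, moving up a 2nd each time.
Carrying on: E4 → F#4 → G4.
Statement 8 starts on G4 and keeps the same diatonic contour: G4 D4 B3 D4 B3.

G4 D4 B3 D4 B3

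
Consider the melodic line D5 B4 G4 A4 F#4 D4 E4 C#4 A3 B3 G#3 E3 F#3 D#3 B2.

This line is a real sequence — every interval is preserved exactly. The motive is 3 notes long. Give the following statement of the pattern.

Taking 3-note groups, the heads are D5, A4, E4, B3, F#3: the pattern moves down a 4th.
From C#3 the exact shape gives C#3 A#2 F#2.

C#3 A#2 F#2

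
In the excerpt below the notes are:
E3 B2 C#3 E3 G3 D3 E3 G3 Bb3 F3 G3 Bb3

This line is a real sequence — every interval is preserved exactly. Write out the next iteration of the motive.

With a 4-note motive the entries are E3, G3, Bb3, each up a 3rd from the previous.
So cell 4 is Db4 Ab3 Bb3 Db4.

Db4 Ab3 Bb3 Db4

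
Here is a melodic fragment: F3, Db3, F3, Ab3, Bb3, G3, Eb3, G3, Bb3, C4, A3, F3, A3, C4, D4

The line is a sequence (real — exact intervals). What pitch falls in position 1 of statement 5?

The unit is 5 notes. Position-1 pitches of the 3 shown cells: F3, G3, A3.
Extending up a 2nd: B3 → C#4.

C#4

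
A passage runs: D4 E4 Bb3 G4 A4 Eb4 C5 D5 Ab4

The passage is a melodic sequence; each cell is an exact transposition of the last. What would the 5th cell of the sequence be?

Taking 3-note groups, the heads are D4, G4, C5: the pattern moves up a 4th.
Carrying on: F5 → Bb5.
From Bb5 the exact shape gives Bb5 C6 Gb5.

Bb5 C6 Gb5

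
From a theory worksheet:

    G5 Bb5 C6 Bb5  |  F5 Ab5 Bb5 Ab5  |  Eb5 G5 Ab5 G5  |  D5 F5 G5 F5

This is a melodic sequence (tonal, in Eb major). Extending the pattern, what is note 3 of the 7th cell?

Grouping in 4s, the 3rd note of each cell is C6, Bb5, Ab5, G5.
Extending down a 2nd: F5 → Eb5 → D5.

D5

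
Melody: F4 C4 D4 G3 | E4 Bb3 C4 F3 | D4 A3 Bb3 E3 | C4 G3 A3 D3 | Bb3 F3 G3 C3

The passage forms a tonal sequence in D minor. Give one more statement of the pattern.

A3 E3 F3 Bb2

Taking 4-note groups, the heads are F4, E4, D4, C4, Bb3: the pattern moves down a 2nd.
Statement 6 starts on A3 and keeps the same diatonic contour: A3 E3 F3 Bb2.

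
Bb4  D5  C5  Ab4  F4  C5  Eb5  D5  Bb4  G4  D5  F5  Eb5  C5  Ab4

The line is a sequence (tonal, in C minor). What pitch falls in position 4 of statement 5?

Grouping in 5s, the 4th note of each cell is Ab4, Bb4, C5.
Each moves up a 2nd. Continuing: D5 → Eb5.

Eb5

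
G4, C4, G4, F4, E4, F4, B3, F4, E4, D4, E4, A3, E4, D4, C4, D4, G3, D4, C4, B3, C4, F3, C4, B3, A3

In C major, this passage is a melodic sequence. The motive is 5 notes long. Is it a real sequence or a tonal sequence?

tonal

Every note is diatonic to C major.
Cell 1 has -7 semitones from note 1 to 2, but cell 2 has -6 — the interval quality changes while the contour stays the same, which is the hallmark of a tonal sequence.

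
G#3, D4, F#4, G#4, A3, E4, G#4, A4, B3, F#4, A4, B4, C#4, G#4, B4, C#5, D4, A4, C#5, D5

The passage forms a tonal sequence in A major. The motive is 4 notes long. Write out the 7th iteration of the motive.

F#4 C#5 E5 F#5

The 4-note cells begin on G#3, A3, B3, C#4, D4 — each up a 2nd from the last.
Carrying on: E4 → F#4.
Statement 7 starts on F#4 and keeps the same diatonic contour: F#4 C#5 E5 F#5.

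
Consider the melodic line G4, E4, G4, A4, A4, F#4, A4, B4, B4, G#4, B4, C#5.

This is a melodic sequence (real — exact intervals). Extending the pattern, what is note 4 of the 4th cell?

The unit is 4 notes. Position-4 pitches of the 3 shown cells: A4, B4, C#5.
Each moves up a 2nd; the next is D#5.

D#5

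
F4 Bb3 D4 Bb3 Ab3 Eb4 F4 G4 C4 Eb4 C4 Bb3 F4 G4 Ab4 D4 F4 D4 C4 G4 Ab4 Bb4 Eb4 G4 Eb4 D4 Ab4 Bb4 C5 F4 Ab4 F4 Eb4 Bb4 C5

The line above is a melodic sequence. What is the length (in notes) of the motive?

7

There are 35 notes; a 7-note unit gives 5 cells:
F4 Bb3 D4 Bb3 Ab3 Eb4 F4 | G4 C4 Eb4 C4 Bb3 F4 G4 | Ab4 D4 F4 D4 C4 G4 Ab4 | Bb4 Eb4 G4 Eb4 D4 Ab4 Bb4 | C5 F4 Ab4 F4 Eb4 Bb4 C5
That's a consistent up a 2nd shift per cell, and no other grouping gives one.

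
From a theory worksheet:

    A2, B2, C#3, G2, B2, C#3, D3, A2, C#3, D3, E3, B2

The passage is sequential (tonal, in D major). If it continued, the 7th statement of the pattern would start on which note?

G3

Taking 4-note groups, the heads are A2, B2, C#3: the pattern moves up a 2nd.
Continuing: D3 → E3 → F#3 → G3. Statement 7 starts on G3.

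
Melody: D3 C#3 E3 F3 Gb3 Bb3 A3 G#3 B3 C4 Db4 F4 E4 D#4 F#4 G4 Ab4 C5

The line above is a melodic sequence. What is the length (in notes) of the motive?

Try groups of 6 (3 cells in 18 notes):
D3 C#3 E3 F3 Gb3 Bb3 | A3 G#3 B3 C4 Db4 F4 | E4 D#4 F#4 G4 Ab4 C5
Every group is a transposition up a 5th of the one before; no shorter unit works.

6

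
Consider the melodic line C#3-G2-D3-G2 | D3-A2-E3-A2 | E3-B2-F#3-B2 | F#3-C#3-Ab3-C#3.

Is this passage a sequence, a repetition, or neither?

Note 3 of cell 4 is Ab3; if this were a sequence it would be G3. No unit length gives a consistent transposition pattern.

neither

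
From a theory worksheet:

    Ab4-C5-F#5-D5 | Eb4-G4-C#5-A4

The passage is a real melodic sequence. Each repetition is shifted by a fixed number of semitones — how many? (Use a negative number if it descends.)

-5

With a 4-note motive the entries are Ab4, Eb4, each down a 4th from the previous.
Ab4 to Eb4 spans -5 semitones.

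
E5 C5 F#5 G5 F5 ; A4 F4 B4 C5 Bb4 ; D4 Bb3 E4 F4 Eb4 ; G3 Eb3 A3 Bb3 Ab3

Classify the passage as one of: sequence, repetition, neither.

sequence

Each 5-note cell is the previous one transposed down a 5th.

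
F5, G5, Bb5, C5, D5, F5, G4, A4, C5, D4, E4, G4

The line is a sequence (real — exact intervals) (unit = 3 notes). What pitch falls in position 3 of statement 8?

Grouping in 3s, the 3rd note of each cell is Bb5, F5, C5, G4.
Each moves down a 4th. Continuing: D4 → A3 → E3 → B2.

B2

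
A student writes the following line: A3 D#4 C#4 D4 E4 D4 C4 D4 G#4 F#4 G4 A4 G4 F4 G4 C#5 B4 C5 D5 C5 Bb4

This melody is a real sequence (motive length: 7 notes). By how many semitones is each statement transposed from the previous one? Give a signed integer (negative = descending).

Taking 7-note groups, the heads are A3, D4, G4: the pattern moves up a 4th.
Counting half-steps from A3 to D4: 5.

5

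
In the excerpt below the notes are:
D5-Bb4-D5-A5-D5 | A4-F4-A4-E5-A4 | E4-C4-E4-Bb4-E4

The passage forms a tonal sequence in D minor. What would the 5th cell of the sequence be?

F3 D3 F3 C4 F3

With a 5-note motive the entries are D5, A4, E4, each down a 4th from the previous.
Continuing the starts: Bb3 → F3.
From F3 the diatonic shape gives F3 D3 F3 C4 F3.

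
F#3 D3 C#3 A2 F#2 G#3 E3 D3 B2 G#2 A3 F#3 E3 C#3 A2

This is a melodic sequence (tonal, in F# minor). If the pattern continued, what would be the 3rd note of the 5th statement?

Grouping in 5s, the 3rd note of each cell is C#3, D3, E3.
Carrying that up a 2nd forward: F#3 → G#3.

G#3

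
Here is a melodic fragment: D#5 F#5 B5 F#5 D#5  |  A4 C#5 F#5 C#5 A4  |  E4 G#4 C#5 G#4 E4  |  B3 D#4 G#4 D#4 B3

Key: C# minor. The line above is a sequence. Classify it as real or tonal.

tonal

Every note is diatonic to C# minor.
Cell 1 has +3 semitones from note 1 to 2, but cell 2 has +4 — the interval quality changes while the contour stays the same, which is the hallmark of a tonal sequence.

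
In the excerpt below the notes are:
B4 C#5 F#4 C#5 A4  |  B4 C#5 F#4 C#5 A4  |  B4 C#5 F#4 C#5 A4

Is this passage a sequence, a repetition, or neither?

repetition

Each 5-note cell is identical (B4 C#5 F#4 C#5 A4), restated at the same pitch.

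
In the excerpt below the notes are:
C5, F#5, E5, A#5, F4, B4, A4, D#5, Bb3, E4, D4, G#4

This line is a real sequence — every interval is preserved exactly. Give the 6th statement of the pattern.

With a 4-note motive the entries are C5, F4, Bb3, each down a 5th from the previous.
Carrying on: Eb3 → Ab2 → Db2.
Statement 6 starts on Db2 and keeps the same exact contour: Db2 G2 F2 B2.

Db2 G2 F2 B2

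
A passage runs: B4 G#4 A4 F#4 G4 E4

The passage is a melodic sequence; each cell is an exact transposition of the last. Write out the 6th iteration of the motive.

The 2-note cells begin on B4, A4, G4 — each down a 2nd from the last.
Carrying on: F4 → Eb4 → Db4.
So cell 6 is Db4 Bb3.

Db4 Bb3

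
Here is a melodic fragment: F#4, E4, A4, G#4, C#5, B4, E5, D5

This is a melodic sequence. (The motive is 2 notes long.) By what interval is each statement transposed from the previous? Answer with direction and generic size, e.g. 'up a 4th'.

up a 3rd

Unit = 2 notes; the statements start on F#4, A4, C#5, E5, moving up a 3rd each time.
From F#4 to A4: up a 3rd.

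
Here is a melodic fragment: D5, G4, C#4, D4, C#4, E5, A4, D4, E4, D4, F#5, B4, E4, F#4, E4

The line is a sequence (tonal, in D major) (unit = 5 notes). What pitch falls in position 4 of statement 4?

Grouping in 5s, the 4th note of each cell is D4, E4, F#4.
From F#4, up a 2nd gives G4.

G4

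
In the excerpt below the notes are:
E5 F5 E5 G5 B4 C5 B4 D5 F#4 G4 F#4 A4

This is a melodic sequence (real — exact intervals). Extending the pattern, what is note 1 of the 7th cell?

With 4-note cells, note 1 of each statement runs E5, B4, F#4.
Each moves down a 4th. Continuing: C#4 → G#3 → D#3 → A#2.

A#2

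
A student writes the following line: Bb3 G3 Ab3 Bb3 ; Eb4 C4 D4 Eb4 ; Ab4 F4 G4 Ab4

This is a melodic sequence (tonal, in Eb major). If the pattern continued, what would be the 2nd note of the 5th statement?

Eb5

Grouping in 4s, the 2nd note of each cell is G3, C4, F4.
Carrying that up a 4th forward: Bb4 → Eb5.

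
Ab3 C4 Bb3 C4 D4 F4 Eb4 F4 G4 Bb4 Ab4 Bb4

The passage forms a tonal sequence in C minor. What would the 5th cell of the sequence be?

Unit = 4 notes; the statements start on Ab3, D4, G4, moving up a 4th each time.
Continuing the starts: C5 → F5.
So cell 5 is F5 Ab5 G5 Ab5.

F5 Ab5 G5 Ab5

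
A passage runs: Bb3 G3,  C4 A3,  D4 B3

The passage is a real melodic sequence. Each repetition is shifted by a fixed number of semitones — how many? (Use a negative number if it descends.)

2

Unit = 2 notes; the statements start on Bb3, C4, D4, moving up a 2nd each time.
Bb3 to C4 spans +2 semitones.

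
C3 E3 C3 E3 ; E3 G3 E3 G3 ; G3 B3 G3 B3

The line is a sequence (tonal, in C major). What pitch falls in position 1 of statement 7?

A4

The unit is 4 notes. Position-1 pitches of the 3 shown cells: C3, E3, G3.
Each moves up a 3rd. Continuing: B3 → D4 → F4 → A4.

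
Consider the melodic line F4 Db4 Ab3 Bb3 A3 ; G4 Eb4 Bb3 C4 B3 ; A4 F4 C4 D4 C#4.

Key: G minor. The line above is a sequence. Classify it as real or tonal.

real

Each cell has the same semitone pattern (-4, -5, 2, -1) — intervals are preserved exactly.
And Db4 lies outside G minor, so the sequence is real rather than tonal.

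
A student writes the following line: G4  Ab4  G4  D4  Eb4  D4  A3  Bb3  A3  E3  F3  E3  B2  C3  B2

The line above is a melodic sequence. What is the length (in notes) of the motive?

Try groups of 3 (5 cells in 15 notes):
G4 Ab4 G4 | D4 Eb4 D4 | A3 Bb3 A3 | E3 F3 E3 | B2 C3 B2
Every group is a transposition down a 4th of the one before; no shorter unit works.

3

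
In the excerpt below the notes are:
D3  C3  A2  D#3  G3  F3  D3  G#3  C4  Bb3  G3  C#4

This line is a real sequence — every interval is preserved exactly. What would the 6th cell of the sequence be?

Eb5 Db5 Bb4 E5

The 4-note cells begin on D3, G3, C4 — each up a 4th from the last.
Carrying on: F4 → Bb4 → Eb5.
So cell 6 is Eb5 Db5 Bb4 E5.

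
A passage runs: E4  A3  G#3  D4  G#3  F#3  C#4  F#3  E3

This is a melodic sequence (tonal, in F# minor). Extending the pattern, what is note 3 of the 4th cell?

D3

The unit is 3 notes. Position-3 pitches of the 3 shown cells: G#3, F#3, E3.
From E3, down a 2nd gives D3.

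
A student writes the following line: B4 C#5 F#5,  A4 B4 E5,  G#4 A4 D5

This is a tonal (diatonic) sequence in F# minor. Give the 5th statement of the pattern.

The 3-note cells begin on B4, A4, G#4 — each down a 2nd from the last.
Continuing the starts: F#4 → E4.
Statement 5 starts on E4 and keeps the same diatonic contour: E4 F#4 B4.

E4 F#4 B4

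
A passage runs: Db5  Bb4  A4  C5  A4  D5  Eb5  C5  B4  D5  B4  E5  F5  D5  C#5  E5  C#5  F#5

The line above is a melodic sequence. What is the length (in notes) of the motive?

18 notes total. Splitting into 3 groups of 6:
Db5 Bb4 A4 C5 A4 D5 | Eb5 C5 B4 D5 B4 E5 | F5 D5 C#5 E5 C#5 F#5
Every group is a transposition up a 2nd of the one before; no shorter unit works.

6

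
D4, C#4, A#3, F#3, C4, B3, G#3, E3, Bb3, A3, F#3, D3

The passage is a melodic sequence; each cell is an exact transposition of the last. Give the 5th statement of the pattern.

Taking 4-note groups, the heads are D4, C4, Bb3: the pattern moves down a 2nd.
Continuing the starts: Ab3 → Gb3.
Statement 5 starts on Gb3 and keeps the same exact contour: Gb3 F3 D3 Bb2.

Gb3 F3 D3 Bb2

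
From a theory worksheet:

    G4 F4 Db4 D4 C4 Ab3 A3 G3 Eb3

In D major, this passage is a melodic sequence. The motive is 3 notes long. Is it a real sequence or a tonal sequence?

real

Each cell has the same semitone pattern (-2, -4) — intervals are preserved exactly.
And F4 lies outside D major, so the sequence is real rather than tonal.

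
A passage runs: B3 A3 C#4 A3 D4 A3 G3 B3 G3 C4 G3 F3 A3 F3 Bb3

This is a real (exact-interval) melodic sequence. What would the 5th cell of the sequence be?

Eb3 Db3 F3 Db3 Gb3

The 5-note cells begin on B3, A3, G3 — each down a 2nd from the last.
Extending down a 2nd: F3 → Eb3.
Statement 5 starts on Eb3 and keeps the same exact contour: Eb3 Db3 F3 Db3 Gb3.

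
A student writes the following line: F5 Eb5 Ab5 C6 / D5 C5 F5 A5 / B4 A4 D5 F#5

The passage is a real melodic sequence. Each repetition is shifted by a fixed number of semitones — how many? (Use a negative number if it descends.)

The 4-note cells begin on F5, D5, B4 — each down a 3rd from the last.
F5 to D5 spans -3 semitones.

-3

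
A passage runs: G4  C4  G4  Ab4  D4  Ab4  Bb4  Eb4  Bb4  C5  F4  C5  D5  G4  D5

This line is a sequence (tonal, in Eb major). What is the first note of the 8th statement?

Taking 3-note groups, the heads are G4, Ab4, Bb4, C5, D5: the pattern moves up a 2nd.
Continuing: Eb5 → F5 → G5. Statement 8 starts on G5.

G5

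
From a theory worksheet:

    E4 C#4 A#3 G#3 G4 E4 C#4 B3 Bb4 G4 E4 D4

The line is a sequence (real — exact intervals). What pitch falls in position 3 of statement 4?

With 4-note cells, note 3 of each statement runs A#3, C#4, E4.
From E4, up a 3rd gives G4.

G4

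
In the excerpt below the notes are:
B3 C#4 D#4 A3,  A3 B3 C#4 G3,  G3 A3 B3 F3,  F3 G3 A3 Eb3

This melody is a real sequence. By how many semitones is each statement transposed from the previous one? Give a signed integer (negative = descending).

Unit = 4 notes; the statements start on B3, A3, G3, F3, moving down a 2nd each time.
Counting half-steps from B3 to A3: -2.

-2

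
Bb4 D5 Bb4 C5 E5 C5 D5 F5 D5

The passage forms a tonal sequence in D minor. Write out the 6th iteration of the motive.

G5 Bb5 G5

The 3-note cells begin on Bb4, C5, D5 — each up a 2nd from the last.
Extending up a 2nd: E5 → F5 → G5.
So cell 6 is G5 Bb5 G5.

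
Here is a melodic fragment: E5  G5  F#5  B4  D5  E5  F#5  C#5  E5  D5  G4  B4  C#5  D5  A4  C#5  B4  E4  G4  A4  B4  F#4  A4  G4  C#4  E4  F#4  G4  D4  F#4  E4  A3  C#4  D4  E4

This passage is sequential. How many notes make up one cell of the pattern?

7

There are 35 notes; a 7-note unit gives 5 cells:
E5 G5 F#5 B4 D5 E5 F#5 | C#5 E5 D5 G4 B4 C#5 D5 | A4 C#5 B4 E4 G4 A4 B4 | F#4 A4 G4 C#4 E4 F#4 G4 | D4 F#4 E4 A3 C#4 D4 E4
Each cell is the previous one down a 3rd — so the unit is 7 notes.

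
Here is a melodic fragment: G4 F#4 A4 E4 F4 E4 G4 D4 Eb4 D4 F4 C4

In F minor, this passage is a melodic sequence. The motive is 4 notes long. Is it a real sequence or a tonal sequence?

real

Each cell has the same semitone pattern (-1, 3, -5) — intervals are preserved exactly.
And F#4 lies outside F minor, so the sequence is real rather than tonal.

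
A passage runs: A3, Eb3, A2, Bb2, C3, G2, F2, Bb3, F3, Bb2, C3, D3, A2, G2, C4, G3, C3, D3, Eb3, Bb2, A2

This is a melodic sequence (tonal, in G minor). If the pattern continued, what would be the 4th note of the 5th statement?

The unit is 7 notes. Position-4 pitches of the 3 shown cells: Bb2, C3, D3.
Extending up a 2nd: Eb3 → F3.

F3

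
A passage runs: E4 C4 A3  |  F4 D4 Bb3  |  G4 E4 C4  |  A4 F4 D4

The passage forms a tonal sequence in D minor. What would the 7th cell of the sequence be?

D5 Bb4 G4

Taking 3-note groups, the heads are E4, F4, G4, A4: the pattern moves up a 2nd.
Carrying on: Bb4 → C5 → D5.
Statement 7 starts on D5 and keeps the same diatonic contour: D5 Bb4 G4.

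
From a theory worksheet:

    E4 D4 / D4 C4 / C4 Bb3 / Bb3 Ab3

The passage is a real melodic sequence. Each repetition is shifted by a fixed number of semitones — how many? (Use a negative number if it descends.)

The 2-note cells begin on E4, D4, C4, Bb3 — each down a 2nd from the last.
E4 to D4 spans -2 semitones.

-2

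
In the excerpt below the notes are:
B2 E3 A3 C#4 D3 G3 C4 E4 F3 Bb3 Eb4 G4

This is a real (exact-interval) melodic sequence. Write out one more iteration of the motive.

Ab3 Db4 Gb4 Bb4

The 4-note cells begin on B2, D3, F3 — each up a 3rd from the last.
Statement 4 starts on Ab3 and keeps the same exact contour: Ab3 Db4 Gb4 Bb4.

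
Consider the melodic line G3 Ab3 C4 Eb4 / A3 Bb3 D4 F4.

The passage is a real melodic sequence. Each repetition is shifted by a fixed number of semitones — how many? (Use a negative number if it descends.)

With a 4-note motive the entries are G3, A3, each up a 2nd from the previous.
G3→A3 is 57 − 55 = 2 semitones.

2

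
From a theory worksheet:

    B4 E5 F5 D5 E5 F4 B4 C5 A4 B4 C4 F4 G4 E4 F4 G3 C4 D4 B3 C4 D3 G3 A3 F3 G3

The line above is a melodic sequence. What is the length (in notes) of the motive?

There are 25 notes; a 5-note unit gives 5 cells:
B4 E5 F5 D5 E5 | F4 B4 C5 A4 B4 | C4 F4 G4 E4 F4 | G3 C4 D4 B3 C4 | D3 G3 A3 F3 G3
That's a consistent down a 4th shift per cell, and no other grouping gives one.

5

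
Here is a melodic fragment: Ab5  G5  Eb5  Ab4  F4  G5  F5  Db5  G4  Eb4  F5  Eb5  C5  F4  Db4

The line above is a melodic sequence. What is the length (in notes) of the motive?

15 notes total. Splitting into 3 groups of 5:
Ab5 G5 Eb5 Ab4 F4 | G5 F5 Db5 G4 Eb4 | F5 Eb5 C5 F4 Db4
That's a consistent down a 2nd shift per cell, and no other grouping gives one.

5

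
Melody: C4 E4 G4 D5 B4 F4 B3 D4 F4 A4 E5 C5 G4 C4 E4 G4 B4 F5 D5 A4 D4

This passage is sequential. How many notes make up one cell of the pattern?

7

21 notes total. Splitting into 3 groups of 7:
C4 E4 G4 D5 B4 F4 B3 | D4 F4 A4 E5 C5 G4 C4 | E4 G4 B4 F5 D5 A4 D4
Every group is a transposition up a 2nd of the one before; no shorter unit works.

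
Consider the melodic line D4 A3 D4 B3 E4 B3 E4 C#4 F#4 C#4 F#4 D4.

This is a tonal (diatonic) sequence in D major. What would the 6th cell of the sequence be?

Taking 4-note groups, the heads are D4, E4, F#4: the pattern moves up a 2nd.
Extending up a 2nd: G4 → A4 → B4.
Statement 6 starts on B4 and keeps the same diatonic contour: B4 F#4 B4 G4.

B4 F#4 B4 G4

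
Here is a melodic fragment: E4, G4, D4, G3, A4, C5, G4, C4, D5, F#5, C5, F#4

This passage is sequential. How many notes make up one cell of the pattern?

12 notes total. Splitting into 3 groups of 4:
E4 G4 D4 G3 | A4 C5 G4 C4 | D5 F#5 C5 F#4
That's a consistent up a 4th shift per cell, and no other grouping gives one.

4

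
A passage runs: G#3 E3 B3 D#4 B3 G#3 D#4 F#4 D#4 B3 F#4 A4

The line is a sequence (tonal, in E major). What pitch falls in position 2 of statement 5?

F#4

With 4-note cells, note 2 of each statement runs E3, G#3, B3.
Extending up a 3rd: D#4 → F#4.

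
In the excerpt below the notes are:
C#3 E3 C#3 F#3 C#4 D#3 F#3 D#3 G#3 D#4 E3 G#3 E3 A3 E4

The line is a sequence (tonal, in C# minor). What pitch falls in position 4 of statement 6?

Grouping in 5s, the 4th note of each cell is F#3, G#3, A3.
Carrying that up a 2nd forward: B3 → C#4 → D#4.

D#4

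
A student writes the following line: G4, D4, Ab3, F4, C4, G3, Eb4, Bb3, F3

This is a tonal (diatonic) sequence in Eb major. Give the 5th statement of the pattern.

C4 G3 D3

Taking 3-note groups, the heads are G4, F4, Eb4: the pattern moves down a 2nd.
Extending down a 2nd: D4 → C4.
Statement 5 starts on C4 and keeps the same diatonic contour: C4 G3 D3.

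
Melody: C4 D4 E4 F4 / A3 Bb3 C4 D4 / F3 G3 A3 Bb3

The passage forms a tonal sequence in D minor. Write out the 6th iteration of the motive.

G2 A2 Bb2 C3

Unit = 4 notes; the statements start on C4, A3, F3, moving down a 3rd each time.
Carrying on: D3 → Bb2 → G2.
From G2 the diatonic shape gives G2 A2 Bb2 C3.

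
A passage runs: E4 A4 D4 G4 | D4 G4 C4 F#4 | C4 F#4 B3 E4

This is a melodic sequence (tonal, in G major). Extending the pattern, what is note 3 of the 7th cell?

E3

Grouping in 4s, the 3rd note of each cell is D4, C4, B3.
Extending down a 2nd: A3 → G3 → F#3 → E3.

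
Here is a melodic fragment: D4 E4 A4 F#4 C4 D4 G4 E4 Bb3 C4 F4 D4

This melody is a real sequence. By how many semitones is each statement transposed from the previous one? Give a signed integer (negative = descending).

Taking 4-note groups, the heads are D4, C4, Bb3: the pattern moves down a 2nd.
D4 to C4 spans -2 semitones.

-2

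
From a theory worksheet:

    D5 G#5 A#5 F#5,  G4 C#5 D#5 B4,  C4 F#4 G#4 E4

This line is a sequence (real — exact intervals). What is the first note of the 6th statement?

Eb2

Taking 4-note groups, the heads are D5, G4, C4: the pattern moves down a 5th.
Continuing: F3 → Bb2 → Eb2. Statement 6 starts on Eb2.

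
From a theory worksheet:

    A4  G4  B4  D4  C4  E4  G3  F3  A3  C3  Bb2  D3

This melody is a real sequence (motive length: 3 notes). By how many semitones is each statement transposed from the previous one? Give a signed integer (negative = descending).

-7

Taking 3-note groups, the heads are A4, D4, G3, C3: the pattern moves down a 5th.
A4 to D4 spans -7 semitones.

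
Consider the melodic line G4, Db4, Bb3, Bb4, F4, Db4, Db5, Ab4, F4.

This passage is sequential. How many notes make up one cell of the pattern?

3

There are 9 notes; a 3-note unit gives 3 cells:
G4 Db4 Bb3 | Bb4 F4 Db4 | Db5 Ab4 F4
That's a consistent up a 3rd shift per cell, and no other grouping gives one.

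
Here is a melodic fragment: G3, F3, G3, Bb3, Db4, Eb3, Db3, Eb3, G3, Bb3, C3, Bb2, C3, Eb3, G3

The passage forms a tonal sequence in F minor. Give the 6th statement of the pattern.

Db2 C2 Db2 F2 Ab2

The 5-note cells begin on G3, Eb3, C3 — each down a 3rd from the last.
Continuing the starts: Ab2 → F2 → Db2.
So cell 6 is Db2 C2 Db2 F2 Ab2.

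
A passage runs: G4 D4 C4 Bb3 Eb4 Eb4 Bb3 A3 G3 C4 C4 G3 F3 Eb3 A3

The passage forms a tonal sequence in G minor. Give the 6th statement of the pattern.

D3 A2 G2 F2 Bb2

With a 5-note motive the entries are G4, Eb4, C4, each down a 3rd from the previous.
Extending down a 3rd: A3 → F3 → D3.
So cell 6 is D3 A2 G2 F2 Bb2.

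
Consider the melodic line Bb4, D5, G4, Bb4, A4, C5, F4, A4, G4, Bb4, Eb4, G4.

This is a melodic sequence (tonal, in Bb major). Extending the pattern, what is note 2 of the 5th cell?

G4

Grouping in 4s, the 2nd note of each cell is D5, C5, Bb4.
Each moves down a 2nd. Continuing: A4 → G4.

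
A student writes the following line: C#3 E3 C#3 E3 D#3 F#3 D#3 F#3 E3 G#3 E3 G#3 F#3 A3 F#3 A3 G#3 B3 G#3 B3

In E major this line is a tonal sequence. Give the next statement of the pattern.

With a 4-note motive the entries are C#3, D#3, E3, F#3, G#3, each up a 2nd from the previous.
So cell 6 is A3 C#4 A3 C#4.

A3 C#4 A3 C#4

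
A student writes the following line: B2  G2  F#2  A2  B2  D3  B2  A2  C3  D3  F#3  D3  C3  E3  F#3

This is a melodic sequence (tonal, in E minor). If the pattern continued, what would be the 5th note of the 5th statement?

C4

With 5-note cells, note 5 of each statement runs B2, D3, F#3.
Extending up a 3rd: A3 → C4.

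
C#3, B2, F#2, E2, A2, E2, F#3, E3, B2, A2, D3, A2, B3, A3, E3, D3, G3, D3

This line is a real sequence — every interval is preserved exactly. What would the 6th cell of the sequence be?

With a 6-note motive the entries are C#3, F#3, B3, each up a 4th from the previous.
Carrying on: E4 → A4 → D5.
So cell 6 is D5 C5 G4 F4 Bb4 F4.

D5 C5 G4 F4 Bb4 F4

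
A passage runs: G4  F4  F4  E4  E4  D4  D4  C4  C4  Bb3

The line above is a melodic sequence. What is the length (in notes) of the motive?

2

10 notes total. Splitting into 5 groups of 2:
G4 F4 | F4 E4 | E4 D4 | D4 C4 | C4 Bb3
Every group is a transposition down a 2nd of the one before; no shorter unit works.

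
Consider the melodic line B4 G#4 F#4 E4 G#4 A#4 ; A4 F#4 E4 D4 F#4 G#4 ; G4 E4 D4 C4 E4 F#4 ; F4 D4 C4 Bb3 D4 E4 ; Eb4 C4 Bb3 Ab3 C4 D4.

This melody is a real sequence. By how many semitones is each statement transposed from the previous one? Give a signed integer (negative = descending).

-2

The 6-note cells begin on B4, A4, G4, F4, Eb4 — each down a 2nd from the last.
B4→A4 is 69 − 71 = -2 semitones.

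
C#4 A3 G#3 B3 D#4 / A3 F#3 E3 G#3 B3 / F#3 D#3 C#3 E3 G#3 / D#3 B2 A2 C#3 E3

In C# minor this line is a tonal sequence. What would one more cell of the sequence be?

B2 G#2 F#2 A2 C#3

Taking 5-note groups, the heads are C#4, A3, F#3, D#3: the pattern moves down a 3rd.
Statement 5 starts on B2 and keeps the same diatonic contour: B2 G#2 F#2 A2 C#3.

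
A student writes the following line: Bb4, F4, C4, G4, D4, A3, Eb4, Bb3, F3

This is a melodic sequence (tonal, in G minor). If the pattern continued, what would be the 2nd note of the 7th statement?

A2

With 3-note cells, note 2 of each statement runs F4, D4, Bb3.
Extending down a 3rd: G3 → Eb3 → C3 → A2.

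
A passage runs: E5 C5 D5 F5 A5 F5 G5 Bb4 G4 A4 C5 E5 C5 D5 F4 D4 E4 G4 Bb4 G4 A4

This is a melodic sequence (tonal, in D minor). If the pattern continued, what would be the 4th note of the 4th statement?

D4

With 7-note cells, note 4 of each statement runs F5, C5, G4.
From G4, down a 4th gives D4.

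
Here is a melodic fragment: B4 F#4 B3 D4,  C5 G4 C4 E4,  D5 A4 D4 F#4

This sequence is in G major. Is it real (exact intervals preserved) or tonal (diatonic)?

Every note is diatonic to G major.
Cell 1 has +3 semitones from note 3 to 4, but cell 2 has +4 — the interval quality changes while the contour stays the same, which is the hallmark of a tonal sequence.

tonal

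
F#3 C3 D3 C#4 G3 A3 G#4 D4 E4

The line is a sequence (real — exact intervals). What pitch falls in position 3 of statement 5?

With 3-note cells, note 3 of each statement runs D3, A3, E4.
Carrying that up a 5th forward: B4 → F#5.

F#5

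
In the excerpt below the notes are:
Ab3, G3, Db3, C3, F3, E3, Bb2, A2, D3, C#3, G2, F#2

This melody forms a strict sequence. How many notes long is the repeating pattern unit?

4

There are 12 notes; a 4-note unit gives 3 cells:
Ab3 G3 Db3 C3 | F3 E3 Bb2 A2 | D3 C#3 G2 F#2
Every group is a transposition down a 3rd of the one before; no shorter unit works.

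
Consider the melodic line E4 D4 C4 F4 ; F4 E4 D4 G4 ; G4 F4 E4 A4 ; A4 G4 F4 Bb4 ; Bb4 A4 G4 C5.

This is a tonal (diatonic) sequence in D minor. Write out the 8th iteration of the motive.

The 4-note cells begin on E4, F4, G4, A4, Bb4 — each up a 2nd from the last.
Continuing the starts: C5 → D5 → E5.
From E5 the diatonic shape gives E5 D5 C5 F5.

E5 D5 C5 F5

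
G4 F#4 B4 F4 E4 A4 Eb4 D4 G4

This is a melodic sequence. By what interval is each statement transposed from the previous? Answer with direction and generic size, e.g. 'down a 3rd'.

down a 2nd

Taking 3-note groups, the heads are G4, F4, Eb4: the pattern moves down a 2nd.
From G4 to F4: down a 2nd.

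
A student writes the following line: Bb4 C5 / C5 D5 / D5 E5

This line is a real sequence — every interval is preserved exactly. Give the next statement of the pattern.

E5 F#5

Unit = 2 notes; the statements start on Bb4, C5, D5, moving up a 2nd each time.
From E5 the exact shape gives E5 F#5.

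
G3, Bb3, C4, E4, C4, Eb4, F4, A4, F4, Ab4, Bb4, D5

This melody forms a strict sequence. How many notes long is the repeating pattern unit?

There are 12 notes; a 4-note unit gives 3 cells:
G3 Bb3 C4 E4 | C4 Eb4 F4 A4 | F4 Ab4 Bb4 D5
That's a consistent up a 4th shift per cell, and no other grouping gives one.

4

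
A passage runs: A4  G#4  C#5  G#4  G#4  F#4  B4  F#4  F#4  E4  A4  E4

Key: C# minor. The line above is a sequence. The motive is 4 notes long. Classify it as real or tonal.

tonal

Every note is diatonic to C# minor.
Cell 1 has -1 semitones from note 1 to 2, but cell 2 has -2 — the interval quality changes while the contour stays the same, which is the hallmark of a tonal sequence.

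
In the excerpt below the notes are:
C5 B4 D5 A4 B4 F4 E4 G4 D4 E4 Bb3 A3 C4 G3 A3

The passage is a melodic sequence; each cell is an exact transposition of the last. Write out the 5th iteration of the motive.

Ab2 G2 Bb2 F2 G2

Unit = 5 notes; the statements start on C5, F4, Bb3, moving down a 5th each time.
Carrying on: Eb3 → Ab2.
Statement 5 starts on Ab2 and keeps the same exact contour: Ab2 G2 Bb2 F2 G2.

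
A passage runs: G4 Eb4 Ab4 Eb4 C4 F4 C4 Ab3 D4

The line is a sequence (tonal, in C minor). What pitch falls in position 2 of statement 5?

Grouping in 3s, the 2nd note of each cell is Eb4, C4, Ab3.
Carrying that down a 3rd forward: F3 → D3.

D3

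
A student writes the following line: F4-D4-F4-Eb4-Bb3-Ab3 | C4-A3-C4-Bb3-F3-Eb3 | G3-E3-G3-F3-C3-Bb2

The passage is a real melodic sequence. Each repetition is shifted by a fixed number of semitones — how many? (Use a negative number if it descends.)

With a 6-note motive the entries are F4, C4, G3, each down a 4th from the previous.
F4→C4 is 60 − 65 = -5 semitones.

-5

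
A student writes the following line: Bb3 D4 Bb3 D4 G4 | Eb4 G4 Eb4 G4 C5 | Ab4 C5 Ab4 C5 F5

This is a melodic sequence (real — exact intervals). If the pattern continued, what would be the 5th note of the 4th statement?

Bb5

With 5-note cells, note 5 of each statement runs G4, C5, F5.
One more up a 4th gives Bb5.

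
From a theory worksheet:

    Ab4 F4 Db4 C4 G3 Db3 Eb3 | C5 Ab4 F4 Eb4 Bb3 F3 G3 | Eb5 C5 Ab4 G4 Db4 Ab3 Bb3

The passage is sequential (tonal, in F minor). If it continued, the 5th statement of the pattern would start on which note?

Taking 7-note groups, the heads are Ab4, C5, Eb5: the pattern moves up a 3rd.
Continuing: G5 → Bb5. Statement 5 starts on Bb5.

Bb5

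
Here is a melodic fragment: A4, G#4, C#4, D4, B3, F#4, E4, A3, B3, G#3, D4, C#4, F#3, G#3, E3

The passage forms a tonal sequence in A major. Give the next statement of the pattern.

B3 A3 D3 E3 C#3

Taking 5-note groups, the heads are A4, F#4, D4: the pattern moves down a 3rd.
From B3 the diatonic shape gives B3 A3 D3 E3 C#3.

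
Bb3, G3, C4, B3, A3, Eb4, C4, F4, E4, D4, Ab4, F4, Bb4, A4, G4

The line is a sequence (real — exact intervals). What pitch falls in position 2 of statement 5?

Eb5

Grouping in 5s, the 2nd note of each cell is G3, C4, F4.
Extending up a 4th: Bb4 → Eb5.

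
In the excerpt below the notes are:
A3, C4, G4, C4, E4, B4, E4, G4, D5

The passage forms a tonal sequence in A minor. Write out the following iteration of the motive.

Taking 3-note groups, the heads are A3, C4, E4: the pattern moves up a 3rd.
Statement 4 starts on G4 and keeps the same diatonic contour: G4 B4 F5.

G4 B4 F5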